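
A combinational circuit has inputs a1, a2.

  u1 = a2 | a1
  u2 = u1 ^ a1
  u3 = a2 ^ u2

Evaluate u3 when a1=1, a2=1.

1

u1 = 1 | 1 = 1
u2 = 1 ^ 1 = 0
u3 = 1 ^ 0 = 1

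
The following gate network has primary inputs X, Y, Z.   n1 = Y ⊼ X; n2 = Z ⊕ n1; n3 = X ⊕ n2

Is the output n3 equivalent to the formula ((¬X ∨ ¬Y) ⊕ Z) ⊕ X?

n1 = Y ⊼ X
n2 = Z ⊕ n1 = Z ⊕ (Y ⊼ X)
n3 = X ⊕ n2 = X ⊕ (Z ⊕ (Y ⊼ X))
At X=0, Y=0, Z=1: circuit gives 0, formula gives 0.
At X=0, Y=0, Z=0: circuit gives 1, formula gives 1.
Agrees on all 8 inputs.

Yes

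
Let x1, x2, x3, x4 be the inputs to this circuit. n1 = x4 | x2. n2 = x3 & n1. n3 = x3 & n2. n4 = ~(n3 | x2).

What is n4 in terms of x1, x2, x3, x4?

~((x3 & (x3 & (x4 | x2))) | x2)

n1 = x4 | x2
n2 = x3 & n1 = x3 & (x4 | x2)
n3 = x3 & n2 = x3 & (x3 & (x4 | x2))
n4 = ~(n3 | x2) = ~((x3 & (x3 & (x4 | x2))) | x2)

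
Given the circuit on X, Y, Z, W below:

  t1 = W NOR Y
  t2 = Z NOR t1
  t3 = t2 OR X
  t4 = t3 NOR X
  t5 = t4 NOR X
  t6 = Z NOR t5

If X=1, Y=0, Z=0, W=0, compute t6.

1

t1 = 0 NOR 0 = 1
t2 = 0 NOR 1 = 0
t3 = 0 OR 1 = 1
t4 = 1 NOR 1 = 0
t5 = 0 NOR 1 = 0
t6 = 0 NOR 0 = 1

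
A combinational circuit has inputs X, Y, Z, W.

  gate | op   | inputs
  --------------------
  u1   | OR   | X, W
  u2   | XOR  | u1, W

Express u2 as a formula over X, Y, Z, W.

u1 = X OR W
u2 = u1 XOR W = (X OR W) XOR W

(X OR W) XOR W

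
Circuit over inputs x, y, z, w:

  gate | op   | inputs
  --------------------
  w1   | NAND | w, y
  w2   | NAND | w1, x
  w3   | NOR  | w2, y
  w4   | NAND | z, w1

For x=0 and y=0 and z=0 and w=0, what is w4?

w1 = 0 NAND 0 = 1
w4 = 0 NAND 1 = 1

1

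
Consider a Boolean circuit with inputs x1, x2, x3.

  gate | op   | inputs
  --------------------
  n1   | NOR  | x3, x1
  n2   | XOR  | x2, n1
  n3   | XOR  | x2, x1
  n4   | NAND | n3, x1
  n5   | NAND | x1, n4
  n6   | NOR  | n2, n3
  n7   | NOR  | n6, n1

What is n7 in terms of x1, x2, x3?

((x2 XOR (x3 NOR x1)) NOR (x2 XOR x1)) NOR (x3 NOR x1)

n1 = x3 NOR x1
n2 = x2 XOR n1 = x2 XOR (x3 NOR x1)
n3 = x2 XOR x1
n6 = n2 NOR n3 = (x2 XOR (x3 NOR x1)) NOR (x2 XOR x1)
n7 = n6 NOR n1 = ((x2 XOR (x3 NOR x1)) NOR (x2 XOR x1)) NOR (x3 NOR x1)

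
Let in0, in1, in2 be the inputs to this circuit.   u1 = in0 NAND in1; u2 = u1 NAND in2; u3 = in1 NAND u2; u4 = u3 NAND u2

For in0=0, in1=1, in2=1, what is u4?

u1 = 0 NAND 1 = 1
u2 = 1 NAND 1 = 0
u3 = 1 NAND 0 = 1
u4 = 1 NAND 0 = 1

1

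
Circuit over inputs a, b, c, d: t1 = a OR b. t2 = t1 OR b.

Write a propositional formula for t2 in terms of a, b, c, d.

(a OR b) OR b

t1 = a OR b
t2 = t1 OR b = (a OR b) OR b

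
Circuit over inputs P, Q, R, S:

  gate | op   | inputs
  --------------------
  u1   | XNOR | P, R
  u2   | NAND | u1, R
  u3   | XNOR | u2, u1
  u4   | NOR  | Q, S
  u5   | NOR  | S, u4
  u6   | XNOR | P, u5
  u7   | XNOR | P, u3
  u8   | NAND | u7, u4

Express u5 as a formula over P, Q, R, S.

S NOR (Q NOR S)

u4 = Q NOR S
u5 = S NOR u4 = S NOR (Q NOR S)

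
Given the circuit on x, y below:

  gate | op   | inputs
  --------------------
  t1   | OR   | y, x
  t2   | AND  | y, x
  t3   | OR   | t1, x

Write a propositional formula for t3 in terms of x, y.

(y OR x) OR x

t1 = y OR x
t3 = t1 OR x = (y OR x) OR x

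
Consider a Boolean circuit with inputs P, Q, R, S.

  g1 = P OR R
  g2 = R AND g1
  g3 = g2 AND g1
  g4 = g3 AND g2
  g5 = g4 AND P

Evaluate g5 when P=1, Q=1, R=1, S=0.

g1 = 1 OR 1 = 1
g2 = 1 AND 1 = 1
g3 = 1 AND 1 = 1
g4 = 1 AND 1 = 1
g5 = 1 AND 1 = 1

1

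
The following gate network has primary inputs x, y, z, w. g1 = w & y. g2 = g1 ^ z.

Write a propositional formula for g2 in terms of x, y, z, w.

g1 = w & y
g2 = g1 ^ z = (w & y) ^ z

(w & y) ^ z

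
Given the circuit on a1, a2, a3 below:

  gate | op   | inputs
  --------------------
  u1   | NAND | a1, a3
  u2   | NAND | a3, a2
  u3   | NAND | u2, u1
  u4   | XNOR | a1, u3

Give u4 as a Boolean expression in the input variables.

a1 XNOR ((a3 NAND a2) NAND (a1 NAND a3))

u1 = a1 NAND a3
u2 = a3 NAND a2
u3 = u2 NAND u1 = (a3 NAND a2) NAND (a1 NAND a3)
u4 = a1 XNOR u3 = a1 XNOR ((a3 NAND a2) NAND (a1 NAND a3))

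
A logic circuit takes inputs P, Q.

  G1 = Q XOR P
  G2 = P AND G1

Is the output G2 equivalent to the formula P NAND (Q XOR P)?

G1 = Q XOR P
G2 = P AND G1 = P AND (Q XOR P)
At P=0, Q=0: circuit gives 0, formula gives 1.

No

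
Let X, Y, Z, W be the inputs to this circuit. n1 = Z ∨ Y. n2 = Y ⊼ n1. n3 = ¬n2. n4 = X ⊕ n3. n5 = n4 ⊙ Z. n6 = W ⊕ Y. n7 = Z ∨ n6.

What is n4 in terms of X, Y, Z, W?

X ⊕ ¬(Y ⊼ (Z ∨ Y))

n1 = Z ∨ Y
n2 = Y ⊼ n1 = Y ⊼ (Z ∨ Y)
n3 = ¬n2 = ¬(Y ⊼ (Z ∨ Y))
n4 = X ⊕ n3 = X ⊕ ¬(Y ⊼ (Z ∨ Y))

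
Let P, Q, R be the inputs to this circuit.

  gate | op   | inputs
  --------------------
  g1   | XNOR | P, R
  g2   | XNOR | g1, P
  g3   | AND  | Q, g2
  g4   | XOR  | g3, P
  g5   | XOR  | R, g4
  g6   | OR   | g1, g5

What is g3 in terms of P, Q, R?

g1 = P XNOR R
g2 = g1 XNOR P = (P XNOR R) XNOR P
g3 = Q AND g2 = Q AND ((P XNOR R) XNOR P)

Q AND ((P XNOR R) XNOR P)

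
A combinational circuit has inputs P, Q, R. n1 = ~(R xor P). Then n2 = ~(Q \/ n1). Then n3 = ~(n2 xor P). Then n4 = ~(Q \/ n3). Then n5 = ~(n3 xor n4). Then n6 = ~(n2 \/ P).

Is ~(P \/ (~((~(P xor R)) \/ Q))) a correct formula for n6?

Yes

n1 = ~(R xor P)
n2 = ~(Q \/ n1) = ~(Q \/ (~(R xor P)))
n6 = ~(n2 \/ P) = ~((~(Q \/ (~(R xor P)))) \/ P)
At P=0, Q=0, R=1: circuit gives 0, formula gives 0.
At P=0, Q=0, R=0: circuit gives 1, formula gives 1.
Agrees on all 8 inputs.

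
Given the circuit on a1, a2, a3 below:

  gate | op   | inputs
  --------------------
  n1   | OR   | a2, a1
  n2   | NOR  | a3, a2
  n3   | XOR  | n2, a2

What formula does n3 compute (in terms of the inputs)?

(a3 NOR a2) XOR a2

n2 = a3 NOR a2
n3 = n2 XOR a2 = (a3 NOR a2) XOR a2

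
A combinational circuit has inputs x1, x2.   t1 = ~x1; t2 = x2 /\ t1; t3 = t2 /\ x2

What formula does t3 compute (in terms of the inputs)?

t1 = ~x1
t2 = x2 /\ t1 = x2 /\ ~x1
t3 = t2 /\ x2 = (x2 /\ ~x1) /\ x2

(x2 /\ ~x1) /\ x2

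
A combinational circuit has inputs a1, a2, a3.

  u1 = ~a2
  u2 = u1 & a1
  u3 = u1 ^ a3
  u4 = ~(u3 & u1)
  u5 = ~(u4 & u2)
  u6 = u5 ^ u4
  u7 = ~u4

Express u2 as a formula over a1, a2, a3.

~a2 & a1

u1 = ~a2
u2 = u1 & a1 = ~a2 & a1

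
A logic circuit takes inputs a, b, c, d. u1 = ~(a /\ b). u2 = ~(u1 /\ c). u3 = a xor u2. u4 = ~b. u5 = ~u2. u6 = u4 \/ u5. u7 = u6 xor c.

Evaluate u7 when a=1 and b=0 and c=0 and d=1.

u1 = ~(1 /\ 0) = 1
u2 = ~(1 /\ 0) = 1
u4 = ~0 = 1
u5 = ~1 = 0
u6 = 1 \/ 0 = 1
u7 = 1 xor 0 = 1

1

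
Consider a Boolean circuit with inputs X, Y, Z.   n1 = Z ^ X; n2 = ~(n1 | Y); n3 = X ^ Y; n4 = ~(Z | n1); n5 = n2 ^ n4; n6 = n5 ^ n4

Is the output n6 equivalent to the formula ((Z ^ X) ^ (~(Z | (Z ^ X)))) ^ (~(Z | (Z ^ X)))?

n1 = Z ^ X
n2 = ~(n1 | Y) = ~((Z ^ X) | Y)
n4 = ~(Z | n1) = ~(Z | (Z ^ X))
n5 = n2 ^ n4 = (~((Z ^ X) | Y)) ^ (~(Z | (Z ^ X)))
n6 = n5 ^ n4 = ((~((Z ^ X) | Y)) ^ (~(Z | (Z ^ X)))) ^ (~(Z | (Z ^ X)))
At X=0, Y=0, Z=0: circuit gives 1, formula gives 0.

No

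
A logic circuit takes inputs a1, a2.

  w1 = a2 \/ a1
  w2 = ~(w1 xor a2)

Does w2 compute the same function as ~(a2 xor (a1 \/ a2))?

Yes

w1 = a2 \/ a1
w2 = ~(w1 xor a2) = ~((a2 \/ a1) xor a2)
At a1=1, a2=0: circuit gives 0, formula gives 0.
At a1=0, a2=0: circuit gives 1, formula gives 1.
Agrees on all 4 inputs.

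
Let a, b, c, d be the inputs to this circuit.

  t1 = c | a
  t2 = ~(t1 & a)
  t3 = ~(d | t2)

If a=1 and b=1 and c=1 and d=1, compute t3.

t1 = 1 | 1 = 1
t2 = ~(1 & 1) = 0
t3 = ~(1 | 0) = 0

0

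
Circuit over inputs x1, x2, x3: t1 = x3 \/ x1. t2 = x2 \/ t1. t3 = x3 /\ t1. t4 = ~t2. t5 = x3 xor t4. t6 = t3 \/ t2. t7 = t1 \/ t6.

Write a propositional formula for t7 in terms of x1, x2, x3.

(x3 \/ x1) \/ ((x3 /\ (x3 \/ x1)) \/ (x2 \/ (x3 \/ x1)))

t1 = x3 \/ x1
t2 = x2 \/ t1 = x2 \/ (x3 \/ x1)
t3 = x3 /\ t1 = x3 /\ (x3 \/ x1)
t6 = t3 \/ t2 = (x3 /\ (x3 \/ x1)) \/ (x2 \/ (x3 \/ x1))
t7 = t1 \/ t6 = (x3 \/ x1) \/ ((x3 /\ (x3 \/ x1)) \/ (x2 \/ (x3 \/ x1)))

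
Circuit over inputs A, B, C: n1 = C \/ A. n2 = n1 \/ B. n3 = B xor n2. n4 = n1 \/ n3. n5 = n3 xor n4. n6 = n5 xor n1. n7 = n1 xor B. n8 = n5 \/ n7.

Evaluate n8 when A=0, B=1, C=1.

1

n1 = 1 \/ 0 = 1
n2 = 1 \/ 1 = 1
n3 = 1 xor 1 = 0
n4 = 1 \/ 0 = 1
n5 = 0 xor 1 = 1
n7 = 1 xor 1 = 0
n8 = 1 \/ 0 = 1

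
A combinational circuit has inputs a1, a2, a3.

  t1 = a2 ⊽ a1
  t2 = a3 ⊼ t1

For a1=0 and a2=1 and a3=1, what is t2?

t1 = 1 ⊽ 0 = 0
t2 = 1 ⊼ 0 = 1

1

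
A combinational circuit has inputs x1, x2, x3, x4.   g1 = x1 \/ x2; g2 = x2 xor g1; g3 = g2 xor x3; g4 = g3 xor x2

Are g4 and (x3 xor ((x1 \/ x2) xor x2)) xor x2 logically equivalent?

Yes

g1 = x1 \/ x2
g2 = x2 xor g1 = x2 xor (x1 \/ x2)
g3 = g2 xor x3 = (x2 xor (x1 \/ x2)) xor x3
g4 = g3 xor x2 = ((x2 xor (x1 \/ x2)) xor x3) xor x2
At x1=0, x2=0, x3=0, x4=0: circuit gives 0, formula gives 0.
At x1=0, x2=0, x3=1, x4=0: circuit gives 1, formula gives 1.
Agrees on all 16 inputs.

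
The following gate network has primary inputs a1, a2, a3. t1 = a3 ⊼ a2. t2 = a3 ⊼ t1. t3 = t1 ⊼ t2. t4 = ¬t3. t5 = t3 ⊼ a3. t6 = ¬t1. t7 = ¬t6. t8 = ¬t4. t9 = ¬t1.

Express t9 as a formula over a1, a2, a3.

t1 = a3 ⊼ a2
t9 = ¬t1 = ¬(a3 ⊼ a2)

¬(a3 ⊼ a2)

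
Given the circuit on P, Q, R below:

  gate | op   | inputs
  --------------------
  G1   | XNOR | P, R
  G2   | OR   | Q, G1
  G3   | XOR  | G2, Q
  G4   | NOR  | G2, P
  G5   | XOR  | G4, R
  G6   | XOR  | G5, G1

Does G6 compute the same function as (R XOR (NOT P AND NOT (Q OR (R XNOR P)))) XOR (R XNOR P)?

Yes

G1 = P XNOR R
G2 = Q OR G1 = Q OR (P XNOR R)
G4 = G2 NOR P = (Q OR (P XNOR R)) NOR P
G5 = G4 XOR R = ((Q OR (P XNOR R)) NOR P) XOR R
G6 = G5 XOR G1 = (((Q OR (P XNOR R)) NOR P) XOR R) XOR (P XNOR R)
At P=0, Q=0, R=1: circuit gives 0, formula gives 0.
At P=0, Q=0, R=0: circuit gives 1, formula gives 1.
Agrees on all 8 inputs.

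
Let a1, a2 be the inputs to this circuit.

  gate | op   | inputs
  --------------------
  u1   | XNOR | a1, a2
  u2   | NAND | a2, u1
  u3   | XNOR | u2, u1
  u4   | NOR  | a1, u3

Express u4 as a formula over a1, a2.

a1 NOR ((a2 NAND (a1 XNOR a2)) XNOR (a1 XNOR a2))

u1 = a1 XNOR a2
u2 = a2 NAND u1 = a2 NAND (a1 XNOR a2)
u3 = u2 XNOR u1 = (a2 NAND (a1 XNOR a2)) XNOR (a1 XNOR a2)
u4 = a1 NOR u3 = a1 NOR ((a2 NAND (a1 XNOR a2)) XNOR (a1 XNOR a2))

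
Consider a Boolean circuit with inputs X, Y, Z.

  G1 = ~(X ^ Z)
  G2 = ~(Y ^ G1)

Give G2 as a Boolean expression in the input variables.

~(Y ^ (~(X ^ Z)))

G1 = ~(X ^ Z)
G2 = ~(Y ^ G1) = ~(Y ^ (~(X ^ Z)))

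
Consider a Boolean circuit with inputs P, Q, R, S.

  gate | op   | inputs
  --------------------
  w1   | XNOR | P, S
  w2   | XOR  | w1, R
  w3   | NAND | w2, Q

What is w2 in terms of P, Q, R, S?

(P XNOR S) XOR R

w1 = P XNOR S
w2 = w1 XOR R = (P XNOR S) XOR R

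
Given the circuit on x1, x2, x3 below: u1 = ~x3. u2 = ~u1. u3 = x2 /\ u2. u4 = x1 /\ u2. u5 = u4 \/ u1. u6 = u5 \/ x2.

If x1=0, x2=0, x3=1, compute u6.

u1 = ~1 = 0
u2 = ~0 = 1
u4 = 0 /\ 1 = 0
u5 = 0 \/ 0 = 0
u6 = 0 \/ 0 = 0

0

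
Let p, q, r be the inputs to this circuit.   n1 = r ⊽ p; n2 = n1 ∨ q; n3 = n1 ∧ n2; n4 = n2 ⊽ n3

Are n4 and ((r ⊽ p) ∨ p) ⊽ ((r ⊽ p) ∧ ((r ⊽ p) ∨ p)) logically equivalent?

n1 = r ⊽ p
n2 = n1 ∨ q = (r ⊽ p) ∨ q
n3 = n1 ∧ n2 = (r ⊽ p) ∧ ((r ⊽ p) ∨ q)
n4 = n2 ⊽ n3 = ((r ⊽ p) ∨ q) ⊽ ((r ⊽ p) ∧ ((r ⊽ p) ∨ q))
At p=0, q=1, r=1: circuit gives 0, formula gives 1.

No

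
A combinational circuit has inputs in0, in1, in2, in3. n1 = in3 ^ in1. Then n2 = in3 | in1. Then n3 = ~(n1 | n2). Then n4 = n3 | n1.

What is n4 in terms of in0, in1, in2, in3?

n1 = in3 ^ in1
n2 = in3 | in1
n3 = ~(n1 | n2) = ~((in3 ^ in1) | (in3 | in1))
n4 = n3 | n1 = (~((in3 ^ in1) | (in3 | in1))) | (in3 ^ in1)

(~((in3 ^ in1) | (in3 | in1))) | (in3 ^ in1)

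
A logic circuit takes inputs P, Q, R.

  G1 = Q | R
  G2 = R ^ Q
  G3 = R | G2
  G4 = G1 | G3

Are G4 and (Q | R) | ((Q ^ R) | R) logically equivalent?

Yes

G1 = Q | R
G2 = R ^ Q
G3 = R | G2 = R | (R ^ Q)
G4 = G1 | G3 = (Q | R) | (R | (R ^ Q))
At P=0, Q=0, R=0: circuit gives 0, formula gives 0.
At P=0, Q=0, R=1: circuit gives 1, formula gives 1.
Agrees on all 8 inputs.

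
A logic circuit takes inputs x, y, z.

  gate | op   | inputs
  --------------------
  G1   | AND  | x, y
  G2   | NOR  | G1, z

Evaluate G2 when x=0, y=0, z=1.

G1 = 0 AND 0 = 0
G2 = 0 NOR 1 = 0

0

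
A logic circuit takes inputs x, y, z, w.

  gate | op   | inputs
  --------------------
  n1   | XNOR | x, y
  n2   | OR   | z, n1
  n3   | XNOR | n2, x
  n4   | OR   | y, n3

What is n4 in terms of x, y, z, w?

y OR ((z OR (x XNOR y)) XNOR x)

n1 = x XNOR y
n2 = z OR n1 = z OR (x XNOR y)
n3 = n2 XNOR x = (z OR (x XNOR y)) XNOR x
n4 = y OR n3 = y OR ((z OR (x XNOR y)) XNOR x)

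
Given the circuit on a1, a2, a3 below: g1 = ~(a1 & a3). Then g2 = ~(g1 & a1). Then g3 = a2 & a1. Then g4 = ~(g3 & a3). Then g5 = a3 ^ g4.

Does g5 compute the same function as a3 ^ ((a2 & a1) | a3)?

No

g3 = a2 & a1
g4 = ~(g3 & a3) = ~((a2 & a1) & a3)
g5 = a3 ^ g4 = a3 ^ (~((a2 & a1) & a3))
At a1=0, a2=0, a3=0: circuit gives 1, formula gives 0.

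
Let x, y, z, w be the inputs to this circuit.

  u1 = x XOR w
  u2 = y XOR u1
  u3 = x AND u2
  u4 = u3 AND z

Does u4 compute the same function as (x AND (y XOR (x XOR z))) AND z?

u1 = x XOR w
u2 = y XOR u1 = y XOR (x XOR w)
u3 = x AND u2 = x AND (y XOR (x XOR w))
u4 = u3 AND z = (x AND (y XOR (x XOR w))) AND z
At x=1, y=0, z=1, w=0: circuit gives 1, formula gives 0.

No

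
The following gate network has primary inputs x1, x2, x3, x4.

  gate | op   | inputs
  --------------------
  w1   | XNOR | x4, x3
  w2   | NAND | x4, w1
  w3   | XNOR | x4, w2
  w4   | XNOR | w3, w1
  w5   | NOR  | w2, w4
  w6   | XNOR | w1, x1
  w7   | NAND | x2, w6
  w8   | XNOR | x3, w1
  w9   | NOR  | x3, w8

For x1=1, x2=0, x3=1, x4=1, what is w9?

w1 = 1 XNOR 1 = 1
w8 = 1 XNOR 1 = 1
w9 = 1 NOR 1 = 0

0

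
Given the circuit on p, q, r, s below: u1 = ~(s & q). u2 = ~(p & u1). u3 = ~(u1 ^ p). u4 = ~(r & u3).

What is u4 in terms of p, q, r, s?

~(r & (~((~(s & q)) ^ p)))

u1 = ~(s & q)
u3 = ~(u1 ^ p) = ~((~(s & q)) ^ p)
u4 = ~(r & u3) = ~(r & (~((~(s & q)) ^ p)))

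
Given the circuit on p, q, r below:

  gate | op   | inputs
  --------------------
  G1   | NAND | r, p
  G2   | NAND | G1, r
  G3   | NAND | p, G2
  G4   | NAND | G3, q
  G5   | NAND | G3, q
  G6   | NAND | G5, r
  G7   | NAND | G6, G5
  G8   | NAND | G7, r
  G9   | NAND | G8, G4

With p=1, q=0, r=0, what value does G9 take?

G1 = 0 NAND 1 = 1
G2 = 1 NAND 0 = 1
G3 = 1 NAND 1 = 0
G4 = 0 NAND 0 = 1
G5 = 0 NAND 0 = 1
G6 = 1 NAND 0 = 1
G7 = 1 NAND 1 = 0
G8 = 0 NAND 0 = 1
G9 = 1 NAND 1 = 0

0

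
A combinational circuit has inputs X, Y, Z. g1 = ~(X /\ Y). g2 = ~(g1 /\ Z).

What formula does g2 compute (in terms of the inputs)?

g1 = ~(X /\ Y)
g2 = ~(g1 /\ Z) = ~((~(X /\ Y)) /\ Z)

~((~(X /\ Y)) /\ Z)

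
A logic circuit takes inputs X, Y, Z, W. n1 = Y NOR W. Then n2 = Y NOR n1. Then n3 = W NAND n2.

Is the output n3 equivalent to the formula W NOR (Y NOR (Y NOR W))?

n1 = Y NOR W
n2 = Y NOR n1 = Y NOR (Y NOR W)
n3 = W NAND n2 = W NAND (Y NOR (Y NOR W))
At X=0, Y=1, Z=0, W=1: circuit gives 1, formula gives 0.

No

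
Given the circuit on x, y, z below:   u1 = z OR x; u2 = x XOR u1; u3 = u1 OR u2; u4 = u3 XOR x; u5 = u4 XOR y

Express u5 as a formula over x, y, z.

(((z OR x) OR (x XOR (z OR x))) XOR x) XOR y

u1 = z OR x
u2 = x XOR u1 = x XOR (z OR x)
u3 = u1 OR u2 = (z OR x) OR (x XOR (z OR x))
u4 = u3 XOR x = ((z OR x) OR (x XOR (z OR x))) XOR x
u5 = u4 XOR y = (((z OR x) OR (x XOR (z OR x))) XOR x) XOR y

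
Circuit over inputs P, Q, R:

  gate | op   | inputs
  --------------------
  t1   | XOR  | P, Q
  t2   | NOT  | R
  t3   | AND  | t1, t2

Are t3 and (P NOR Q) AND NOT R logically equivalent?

No

t1 = P XOR Q
t2 = NOT R
t3 = t1 AND t2 = (P XOR Q) AND NOT R
At P=0, Q=0, R=0: circuit gives 0, formula gives 1.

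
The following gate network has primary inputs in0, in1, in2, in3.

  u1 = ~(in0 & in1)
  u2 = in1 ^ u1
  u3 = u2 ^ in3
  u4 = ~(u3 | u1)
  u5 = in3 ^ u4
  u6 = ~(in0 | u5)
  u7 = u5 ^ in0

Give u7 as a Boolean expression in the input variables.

u1 = ~(in0 & in1)
u2 = in1 ^ u1 = in1 ^ (~(in0 & in1))
u3 = u2 ^ in3 = (in1 ^ (~(in0 & in1))) ^ in3
u4 = ~(u3 | u1) = ~(((in1 ^ (~(in0 & in1))) ^ in3) | (~(in0 & in1)))
u5 = in3 ^ u4 = in3 ^ (~(((in1 ^ (~(in0 & in1))) ^ in3) | (~(in0 & in1))))
u7 = u5 ^ in0 = (in3 ^ (~(((in1 ^ (~(in0 & in1))) ^ in3) | (~(in0 & in1))))) ^ in0

(in3 ^ (~(((in1 ^ (~(in0 & in1))) ^ in3) | (~(in0 & in1))))) ^ in0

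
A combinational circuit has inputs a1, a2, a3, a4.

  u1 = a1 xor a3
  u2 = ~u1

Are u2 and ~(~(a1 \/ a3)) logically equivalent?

No

u1 = a1 xor a3
u2 = ~u1 = ~(a1 xor a3)
At a1=0, a2=0, a3=0, a4=0: circuit gives 1, formula gives 0.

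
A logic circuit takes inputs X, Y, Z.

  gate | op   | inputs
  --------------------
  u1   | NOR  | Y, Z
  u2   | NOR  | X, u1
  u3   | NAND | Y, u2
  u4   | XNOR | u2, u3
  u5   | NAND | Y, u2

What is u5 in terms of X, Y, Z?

u1 = Y NOR Z
u2 = X NOR u1 = X NOR (Y NOR Z)
u5 = Y NAND u2 = Y NAND (X NOR (Y NOR Z))

Y NAND (X NOR (Y NOR Z))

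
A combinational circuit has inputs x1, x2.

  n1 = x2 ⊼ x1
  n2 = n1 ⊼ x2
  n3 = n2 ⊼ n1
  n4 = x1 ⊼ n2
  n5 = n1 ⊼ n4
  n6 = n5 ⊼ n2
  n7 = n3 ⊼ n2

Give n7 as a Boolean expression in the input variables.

n1 = x2 ⊼ x1
n2 = n1 ⊼ x2 = (x2 ⊼ x1) ⊼ x2
n3 = n2 ⊼ n1 = ((x2 ⊼ x1) ⊼ x2) ⊼ (x2 ⊼ x1)
n7 = n3 ⊼ n2 = (((x2 ⊼ x1) ⊼ x2) ⊼ (x2 ⊼ x1)) ⊼ ((x2 ⊼ x1) ⊼ x2)

(((x2 ⊼ x1) ⊼ x2) ⊼ (x2 ⊼ x1)) ⊼ ((x2 ⊼ x1) ⊼ x2)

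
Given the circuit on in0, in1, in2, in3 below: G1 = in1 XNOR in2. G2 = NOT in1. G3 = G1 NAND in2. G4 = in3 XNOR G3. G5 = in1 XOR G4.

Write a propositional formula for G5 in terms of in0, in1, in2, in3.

in1 XOR (in3 XNOR ((in1 XNOR in2) NAND in2))

G1 = in1 XNOR in2
G3 = G1 NAND in2 = (in1 XNOR in2) NAND in2
G4 = in3 XNOR G3 = in3 XNOR ((in1 XNOR in2) NAND in2)
G5 = in1 XOR G4 = in1 XOR (in3 XNOR ((in1 XNOR in2) NAND in2))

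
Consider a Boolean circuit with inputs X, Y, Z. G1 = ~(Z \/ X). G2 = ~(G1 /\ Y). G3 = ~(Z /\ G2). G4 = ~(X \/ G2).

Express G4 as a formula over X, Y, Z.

G1 = ~(Z \/ X)
G2 = ~(G1 /\ Y) = ~((~(Z \/ X)) /\ Y)
G4 = ~(X \/ G2) = ~(X \/ (~((~(Z \/ X)) /\ Y)))

~(X \/ (~((~(Z \/ X)) /\ Y)))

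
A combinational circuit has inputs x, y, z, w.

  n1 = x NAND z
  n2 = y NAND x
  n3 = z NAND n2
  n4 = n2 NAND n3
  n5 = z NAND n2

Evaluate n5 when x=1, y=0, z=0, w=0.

1

n2 = 0 NAND 1 = 1
n5 = 0 NAND 1 = 1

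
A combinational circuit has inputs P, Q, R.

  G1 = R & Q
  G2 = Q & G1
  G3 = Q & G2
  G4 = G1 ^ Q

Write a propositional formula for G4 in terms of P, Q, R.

(R & Q) ^ Q

G1 = R & Q
G4 = G1 ^ Q = (R & Q) ^ Q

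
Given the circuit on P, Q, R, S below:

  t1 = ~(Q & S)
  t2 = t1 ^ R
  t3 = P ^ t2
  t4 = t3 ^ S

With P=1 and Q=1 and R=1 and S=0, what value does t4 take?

t1 = ~(1 & 0) = 1
t2 = 1 ^ 1 = 0
t3 = 1 ^ 0 = 1
t4 = 1 ^ 0 = 1

1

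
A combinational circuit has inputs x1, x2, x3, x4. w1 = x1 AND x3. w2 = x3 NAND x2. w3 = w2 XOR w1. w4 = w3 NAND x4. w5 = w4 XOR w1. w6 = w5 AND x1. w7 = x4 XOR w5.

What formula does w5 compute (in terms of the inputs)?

(((x3 NAND x2) XOR (x1 AND x3)) NAND x4) XOR (x1 AND x3)

w1 = x1 AND x3
w2 = x3 NAND x2
w3 = w2 XOR w1 = (x3 NAND x2) XOR (x1 AND x3)
w4 = w3 NAND x4 = ((x3 NAND x2) XOR (x1 AND x3)) NAND x4
w5 = w4 XOR w1 = (((x3 NAND x2) XOR (x1 AND x3)) NAND x4) XOR (x1 AND x3)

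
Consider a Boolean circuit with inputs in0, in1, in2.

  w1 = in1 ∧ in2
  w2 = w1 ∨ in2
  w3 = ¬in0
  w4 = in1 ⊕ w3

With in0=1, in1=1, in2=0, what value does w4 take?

w3 = ¬1 = 0
w4 = 1 ⊕ 0 = 1

1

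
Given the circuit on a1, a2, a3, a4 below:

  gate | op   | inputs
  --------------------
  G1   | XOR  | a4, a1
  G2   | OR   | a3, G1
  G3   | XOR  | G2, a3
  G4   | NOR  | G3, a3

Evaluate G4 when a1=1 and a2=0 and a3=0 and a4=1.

G1 = 1 XOR 1 = 0
G2 = 0 OR 0 = 0
G3 = 0 XOR 0 = 0
G4 = 0 NOR 0 = 1

1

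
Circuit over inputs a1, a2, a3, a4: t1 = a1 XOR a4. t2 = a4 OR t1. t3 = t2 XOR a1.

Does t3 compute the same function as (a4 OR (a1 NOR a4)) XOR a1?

t1 = a1 XOR a4
t2 = a4 OR t1 = a4 OR (a1 XOR a4)
t3 = t2 XOR a1 = (a4 OR (a1 XOR a4)) XOR a1
At a1=0, a2=0, a3=0, a4=0: circuit gives 0, formula gives 1.

No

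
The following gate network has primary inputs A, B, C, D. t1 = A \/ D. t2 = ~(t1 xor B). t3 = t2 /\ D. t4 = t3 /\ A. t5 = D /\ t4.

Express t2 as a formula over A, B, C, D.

t1 = A \/ D
t2 = ~(t1 xor B) = ~((A \/ D) xor B)

~((A \/ D) xor B)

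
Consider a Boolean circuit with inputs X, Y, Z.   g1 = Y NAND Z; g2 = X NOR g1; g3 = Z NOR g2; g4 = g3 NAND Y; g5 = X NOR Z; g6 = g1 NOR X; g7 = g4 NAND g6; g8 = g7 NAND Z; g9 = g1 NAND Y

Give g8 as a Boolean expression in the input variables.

(((Z NOR (X NOR (Y NAND Z))) NAND Y) NAND ((Y NAND Z) NOR X)) NAND Z

g1 = Y NAND Z
g2 = X NOR g1 = X NOR (Y NAND Z)
g3 = Z NOR g2 = Z NOR (X NOR (Y NAND Z))
g4 = g3 NAND Y = (Z NOR (X NOR (Y NAND Z))) NAND Y
g6 = g1 NOR X = (Y NAND Z) NOR X
g7 = g4 NAND g6 = ((Z NOR (X NOR (Y NAND Z))) NAND Y) NAND ((Y NAND Z) NOR X)
g8 = g7 NAND Z = (((Z NOR (X NOR (Y NAND Z))) NAND Y) NAND ((Y NAND Z) NOR X)) NAND Z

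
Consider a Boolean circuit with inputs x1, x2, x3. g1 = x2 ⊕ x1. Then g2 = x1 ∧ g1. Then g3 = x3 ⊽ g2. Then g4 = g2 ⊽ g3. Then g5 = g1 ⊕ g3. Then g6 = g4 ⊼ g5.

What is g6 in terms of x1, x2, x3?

g1 = x2 ⊕ x1
g2 = x1 ∧ g1 = x1 ∧ (x2 ⊕ x1)
g3 = x3 ⊽ g2 = x3 ⊽ (x1 ∧ (x2 ⊕ x1))
g4 = g2 ⊽ g3 = (x1 ∧ (x2 ⊕ x1)) ⊽ (x3 ⊽ (x1 ∧ (x2 ⊕ x1)))
g5 = g1 ⊕ g3 = (x2 ⊕ x1) ⊕ (x3 ⊽ (x1 ∧ (x2 ⊕ x1)))
g6 = g4 ⊼ g5 = ((x1 ∧ (x2 ⊕ x1)) ⊽ (x3 ⊽ (x1 ∧ (x2 ⊕ x1)))) ⊼ ((x2 ⊕ x1) ⊕ (x3 ⊽ (x1 ∧ (x2 ⊕ x1))))

((x1 ∧ (x2 ⊕ x1)) ⊽ (x3 ⊽ (x1 ∧ (x2 ⊕ x1)))) ⊼ ((x2 ⊕ x1) ⊕ (x3 ⊽ (x1 ∧ (x2 ⊕ x1))))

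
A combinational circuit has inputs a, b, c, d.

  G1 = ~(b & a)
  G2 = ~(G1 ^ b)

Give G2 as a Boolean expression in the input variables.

G1 = ~(b & a)
G2 = ~(G1 ^ b) = ~((~(b & a)) ^ b)

~((~(b & a)) ^ b)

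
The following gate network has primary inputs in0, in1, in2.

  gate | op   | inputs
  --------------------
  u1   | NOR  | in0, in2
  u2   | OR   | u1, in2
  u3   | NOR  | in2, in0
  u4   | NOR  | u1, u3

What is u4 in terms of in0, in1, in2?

(in0 NOR in2) NOR (in2 NOR in0)

u1 = in0 NOR in2
u3 = in2 NOR in0
u4 = u1 NOR u3 = (in0 NOR in2) NOR (in2 NOR in0)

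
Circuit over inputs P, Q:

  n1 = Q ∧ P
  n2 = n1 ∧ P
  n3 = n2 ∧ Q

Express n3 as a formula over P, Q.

n1 = Q ∧ P
n2 = n1 ∧ P = (Q ∧ P) ∧ P
n3 = n2 ∧ Q = ((Q ∧ P) ∧ P) ∧ Q

((Q ∧ P) ∧ P) ∧ Q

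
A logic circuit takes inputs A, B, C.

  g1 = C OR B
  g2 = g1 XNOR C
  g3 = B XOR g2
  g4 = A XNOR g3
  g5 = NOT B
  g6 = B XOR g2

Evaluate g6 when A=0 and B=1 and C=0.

1

g1 = 0 OR 1 = 1
g2 = 1 XNOR 0 = 0
g6 = 1 XOR 0 = 1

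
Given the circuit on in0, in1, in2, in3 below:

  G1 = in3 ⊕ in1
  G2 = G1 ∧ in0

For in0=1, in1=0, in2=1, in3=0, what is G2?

0

G1 = 0 ⊕ 0 = 0
G2 = 0 ∧ 1 = 0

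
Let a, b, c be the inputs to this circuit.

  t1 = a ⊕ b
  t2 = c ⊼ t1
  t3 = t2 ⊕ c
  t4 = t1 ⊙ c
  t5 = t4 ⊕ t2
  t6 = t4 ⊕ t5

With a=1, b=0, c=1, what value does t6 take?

t1 = 1 ⊕ 0 = 1
t2 = 1 ⊼ 1 = 0
t4 = 1 ⊙ 1 = 1
t5 = 1 ⊕ 0 = 1
t6 = 1 ⊕ 1 = 0

0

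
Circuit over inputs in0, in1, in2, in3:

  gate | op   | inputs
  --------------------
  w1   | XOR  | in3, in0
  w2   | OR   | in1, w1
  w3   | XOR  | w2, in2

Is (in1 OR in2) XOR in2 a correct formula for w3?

No

w1 = in3 XOR in0
w2 = in1 OR w1 = in1 OR (in3 XOR in0)
w3 = w2 XOR in2 = (in1 OR (in3 XOR in0)) XOR in2
At in0=0, in1=0, in2=0, in3=1: circuit gives 1, formula gives 0.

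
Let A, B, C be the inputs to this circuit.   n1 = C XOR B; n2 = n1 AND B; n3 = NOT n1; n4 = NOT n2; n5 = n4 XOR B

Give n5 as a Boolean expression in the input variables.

n1 = C XOR B
n2 = n1 AND B = (C XOR B) AND B
n4 = NOT n2 = NOT ((C XOR B) AND B)
n5 = n4 XOR B = NOT ((C XOR B) AND B) XOR B

NOT ((C XOR B) AND B) XOR B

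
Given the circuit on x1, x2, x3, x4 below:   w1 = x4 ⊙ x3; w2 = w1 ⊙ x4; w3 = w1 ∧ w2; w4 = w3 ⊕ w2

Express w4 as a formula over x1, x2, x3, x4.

((x4 ⊙ x3) ∧ ((x4 ⊙ x3) ⊙ x4)) ⊕ ((x4 ⊙ x3) ⊙ x4)

w1 = x4 ⊙ x3
w2 = w1 ⊙ x4 = (x4 ⊙ x3) ⊙ x4
w3 = w1 ∧ w2 = (x4 ⊙ x3) ∧ ((x4 ⊙ x3) ⊙ x4)
w4 = w3 ⊕ w2 = ((x4 ⊙ x3) ∧ ((x4 ⊙ x3) ⊙ x4)) ⊕ ((x4 ⊙ x3) ⊙ x4)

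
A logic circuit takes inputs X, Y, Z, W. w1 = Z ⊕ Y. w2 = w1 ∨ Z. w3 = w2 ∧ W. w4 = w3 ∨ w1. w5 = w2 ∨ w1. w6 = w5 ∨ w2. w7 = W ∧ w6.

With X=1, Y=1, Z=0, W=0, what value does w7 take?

w1 = 0 ⊕ 1 = 1
w2 = 1 ∨ 0 = 1
w5 = 1 ∨ 1 = 1
w6 = 1 ∨ 1 = 1
w7 = 0 ∧ 1 = 0

0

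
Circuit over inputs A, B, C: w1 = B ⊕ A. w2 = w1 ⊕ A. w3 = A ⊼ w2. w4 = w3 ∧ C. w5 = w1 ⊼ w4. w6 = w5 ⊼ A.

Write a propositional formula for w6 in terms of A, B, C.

((B ⊕ A) ⊼ ((A ⊼ ((B ⊕ A) ⊕ A)) ∧ C)) ⊼ A

w1 = B ⊕ A
w2 = w1 ⊕ A = (B ⊕ A) ⊕ A
w3 = A ⊼ w2 = A ⊼ ((B ⊕ A) ⊕ A)
w4 = w3 ∧ C = (A ⊼ ((B ⊕ A) ⊕ A)) ∧ C
w5 = w1 ⊼ w4 = (B ⊕ A) ⊼ ((A ⊼ ((B ⊕ A) ⊕ A)) ∧ C)
w6 = w5 ⊼ A = ((B ⊕ A) ⊼ ((A ⊼ ((B ⊕ A) ⊕ A)) ∧ C)) ⊼ A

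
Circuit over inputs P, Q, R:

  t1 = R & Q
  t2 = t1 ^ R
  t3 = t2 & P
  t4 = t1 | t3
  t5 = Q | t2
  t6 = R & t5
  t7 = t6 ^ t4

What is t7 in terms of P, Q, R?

(R & (Q | ((R & Q) ^ R))) ^ ((R & Q) | (((R & Q) ^ R) & P))

t1 = R & Q
t2 = t1 ^ R = (R & Q) ^ R
t3 = t2 & P = ((R & Q) ^ R) & P
t4 = t1 | t3 = (R & Q) | (((R & Q) ^ R) & P)
t5 = Q | t2 = Q | ((R & Q) ^ R)
t6 = R & t5 = R & (Q | ((R & Q) ^ R))
t7 = t6 ^ t4 = (R & (Q | ((R & Q) ^ R))) ^ ((R & Q) | (((R & Q) ^ R) & P))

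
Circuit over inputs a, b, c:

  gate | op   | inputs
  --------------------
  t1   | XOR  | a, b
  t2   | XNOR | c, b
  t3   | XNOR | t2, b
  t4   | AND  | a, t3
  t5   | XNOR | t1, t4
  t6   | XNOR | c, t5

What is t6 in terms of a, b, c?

t1 = a XOR b
t2 = c XNOR b
t3 = t2 XNOR b = (c XNOR b) XNOR b
t4 = a AND t3 = a AND ((c XNOR b) XNOR b)
t5 = t1 XNOR t4 = (a XOR b) XNOR (a AND ((c XNOR b) XNOR b))
t6 = c XNOR t5 = c XNOR ((a XOR b) XNOR (a AND ((c XNOR b) XNOR b)))

c XNOR ((a XOR b) XNOR (a AND ((c XNOR b) XNOR b)))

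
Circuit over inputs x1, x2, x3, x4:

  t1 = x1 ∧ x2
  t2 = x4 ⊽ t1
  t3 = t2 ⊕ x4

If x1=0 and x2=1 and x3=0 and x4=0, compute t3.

t1 = 0 ∧ 1 = 0
t2 = 0 ⊽ 0 = 1
t3 = 1 ⊕ 0 = 1

1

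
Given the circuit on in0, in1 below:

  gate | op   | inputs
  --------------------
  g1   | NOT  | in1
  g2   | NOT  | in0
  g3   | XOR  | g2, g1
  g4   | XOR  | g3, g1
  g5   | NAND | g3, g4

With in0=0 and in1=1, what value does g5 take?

0

g1 = NOT 1 = 0
g2 = NOT 0 = 1
g3 = 1 XOR 0 = 1
g4 = 1 XOR 0 = 1
g5 = 1 NAND 1 = 0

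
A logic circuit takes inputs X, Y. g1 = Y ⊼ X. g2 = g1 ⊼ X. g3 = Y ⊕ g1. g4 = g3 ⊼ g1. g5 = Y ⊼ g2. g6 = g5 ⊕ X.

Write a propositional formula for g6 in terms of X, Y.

(Y ⊼ ((Y ⊼ X) ⊼ X)) ⊕ X

g1 = Y ⊼ X
g2 = g1 ⊼ X = (Y ⊼ X) ⊼ X
g5 = Y ⊼ g2 = Y ⊼ ((Y ⊼ X) ⊼ X)
g6 = g5 ⊕ X = (Y ⊼ ((Y ⊼ X) ⊼ X)) ⊕ X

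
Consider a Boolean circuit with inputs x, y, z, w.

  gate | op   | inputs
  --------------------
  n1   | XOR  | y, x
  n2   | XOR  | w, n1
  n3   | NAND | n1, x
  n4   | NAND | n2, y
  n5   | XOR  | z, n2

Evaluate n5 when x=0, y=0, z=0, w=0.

n1 = 0 XOR 0 = 0
n2 = 0 XOR 0 = 0
n5 = 0 XOR 0 = 0

0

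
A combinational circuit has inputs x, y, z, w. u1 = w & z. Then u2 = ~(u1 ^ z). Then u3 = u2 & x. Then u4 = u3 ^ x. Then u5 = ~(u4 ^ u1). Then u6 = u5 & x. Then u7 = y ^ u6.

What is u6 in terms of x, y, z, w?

(~((((~((w & z) ^ z)) & x) ^ x) ^ (w & z))) & x

u1 = w & z
u2 = ~(u1 ^ z) = ~((w & z) ^ z)
u3 = u2 & x = (~((w & z) ^ z)) & x
u4 = u3 ^ x = ((~((w & z) ^ z)) & x) ^ x
u5 = ~(u4 ^ u1) = ~((((~((w & z) ^ z)) & x) ^ x) ^ (w & z))
u6 = u5 & x = (~((((~((w & z) ^ z)) & x) ^ x) ^ (w & z))) & x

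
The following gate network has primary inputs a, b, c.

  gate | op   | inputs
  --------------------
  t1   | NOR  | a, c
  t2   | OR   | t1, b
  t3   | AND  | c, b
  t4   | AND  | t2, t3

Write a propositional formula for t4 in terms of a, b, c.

t1 = a NOR c
t2 = t1 OR b = (a NOR c) OR b
t3 = c AND b
t4 = t2 AND t3 = ((a NOR c) OR b) AND (c AND b)

((a NOR c) OR b) AND (c AND b)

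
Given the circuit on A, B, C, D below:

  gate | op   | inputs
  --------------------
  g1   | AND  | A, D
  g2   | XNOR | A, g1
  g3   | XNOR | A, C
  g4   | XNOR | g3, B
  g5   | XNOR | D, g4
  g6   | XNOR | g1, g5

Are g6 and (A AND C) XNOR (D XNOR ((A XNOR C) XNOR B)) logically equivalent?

No

g1 = A AND D
g3 = A XNOR C
g4 = g3 XNOR B = (A XNOR C) XNOR B
g5 = D XNOR g4 = D XNOR ((A XNOR C) XNOR B)
g6 = g1 XNOR g5 = (A AND D) XNOR (D XNOR ((A XNOR C) XNOR B))
At A=1, B=0, C=0, D=1: circuit gives 1, formula gives 0.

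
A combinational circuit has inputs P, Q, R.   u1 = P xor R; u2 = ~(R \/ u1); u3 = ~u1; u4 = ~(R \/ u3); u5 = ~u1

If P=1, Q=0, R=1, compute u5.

1

u1 = 1 xor 1 = 0
u5 = ~0 = 1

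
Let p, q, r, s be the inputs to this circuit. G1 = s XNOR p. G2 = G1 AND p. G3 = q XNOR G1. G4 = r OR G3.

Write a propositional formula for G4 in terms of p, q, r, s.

r OR (q XNOR (s XNOR p))

G1 = s XNOR p
G3 = q XNOR G1 = q XNOR (s XNOR p)
G4 = r OR G3 = r OR (q XNOR (s XNOR p))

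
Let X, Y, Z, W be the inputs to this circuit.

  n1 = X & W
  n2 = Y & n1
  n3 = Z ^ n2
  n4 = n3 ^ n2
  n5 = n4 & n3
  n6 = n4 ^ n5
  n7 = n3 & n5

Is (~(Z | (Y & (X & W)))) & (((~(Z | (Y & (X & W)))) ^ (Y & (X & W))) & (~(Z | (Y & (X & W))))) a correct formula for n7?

No

n1 = X & W
n2 = Y & n1 = Y & (X & W)
n3 = Z ^ n2 = Z ^ (Y & (X & W))
n4 = n3 ^ n2 = (Z ^ (Y & (X & W))) ^ (Y & (X & W))
n5 = n4 & n3 = ((Z ^ (Y & (X & W))) ^ (Y & (X & W))) & (Z ^ (Y & (X & W)))
n7 = n3 & n5 = (Z ^ (Y & (X & W))) & (((Z ^ (Y & (X & W))) ^ (Y & (X & W))) & (Z ^ (Y & (X & W))))
At X=0, Y=0, Z=0, W=0: circuit gives 0, formula gives 1.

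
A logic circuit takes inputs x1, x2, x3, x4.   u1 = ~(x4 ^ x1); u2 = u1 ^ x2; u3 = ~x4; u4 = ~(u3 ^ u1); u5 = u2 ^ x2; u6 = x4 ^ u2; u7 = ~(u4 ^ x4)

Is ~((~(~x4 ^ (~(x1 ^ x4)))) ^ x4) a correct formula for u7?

Yes

u1 = ~(x4 ^ x1)
u3 = ~x4
u4 = ~(u3 ^ u1) = ~(~x4 ^ (~(x4 ^ x1)))
u7 = ~(u4 ^ x4) = ~((~(~x4 ^ (~(x4 ^ x1)))) ^ x4)
At x1=0, x2=0, x3=0, x4=0: circuit gives 0, formula gives 0.
At x1=0, x2=0, x3=0, x4=1: circuit gives 1, formula gives 1.
Agrees on all 16 inputs.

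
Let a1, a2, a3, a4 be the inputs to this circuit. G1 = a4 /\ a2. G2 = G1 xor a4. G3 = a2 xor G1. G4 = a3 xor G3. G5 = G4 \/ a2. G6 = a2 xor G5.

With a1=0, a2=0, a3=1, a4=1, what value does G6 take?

1

G1 = 1 /\ 0 = 0
G3 = 0 xor 0 = 0
G4 = 1 xor 0 = 1
G5 = 1 \/ 0 = 1
G6 = 0 xor 1 = 1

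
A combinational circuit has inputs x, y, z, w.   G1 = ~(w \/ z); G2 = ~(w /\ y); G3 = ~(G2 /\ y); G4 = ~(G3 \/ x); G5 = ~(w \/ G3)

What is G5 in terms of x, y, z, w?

~(w \/ (~((~(w /\ y)) /\ y)))

G2 = ~(w /\ y)
G3 = ~(G2 /\ y) = ~((~(w /\ y)) /\ y)
G5 = ~(w \/ G3) = ~(w \/ (~((~(w /\ y)) /\ y)))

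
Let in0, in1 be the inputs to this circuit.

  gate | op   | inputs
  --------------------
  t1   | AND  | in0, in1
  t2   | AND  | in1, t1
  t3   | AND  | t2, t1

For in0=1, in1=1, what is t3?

1

t1 = 1 AND 1 = 1
t2 = 1 AND 1 = 1
t3 = 1 AND 1 = 1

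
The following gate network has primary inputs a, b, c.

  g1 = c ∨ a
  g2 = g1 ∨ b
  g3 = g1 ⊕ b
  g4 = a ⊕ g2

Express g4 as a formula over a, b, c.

g1 = c ∨ a
g2 = g1 ∨ b = (c ∨ a) ∨ b
g4 = a ⊕ g2 = a ⊕ ((c ∨ a) ∨ b)

a ⊕ ((c ∨ a) ∨ b)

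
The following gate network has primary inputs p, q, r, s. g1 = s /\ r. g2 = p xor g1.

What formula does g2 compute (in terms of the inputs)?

g1 = s /\ r
g2 = p xor g1 = p xor (s /\ r)

p xor (s /\ r)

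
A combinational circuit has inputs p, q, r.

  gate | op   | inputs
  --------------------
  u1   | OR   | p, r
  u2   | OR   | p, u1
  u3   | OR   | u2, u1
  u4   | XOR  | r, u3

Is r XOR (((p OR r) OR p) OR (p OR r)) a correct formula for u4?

Yes

u1 = p OR r
u2 = p OR u1 = p OR (p OR r)
u3 = u2 OR u1 = (p OR (p OR r)) OR (p OR r)
u4 = r XOR u3 = r XOR ((p OR (p OR r)) OR (p OR r))
At p=0, q=0, r=0: circuit gives 0, formula gives 0.
At p=1, q=0, r=0: circuit gives 1, formula gives 1.
Agrees on all 8 inputs.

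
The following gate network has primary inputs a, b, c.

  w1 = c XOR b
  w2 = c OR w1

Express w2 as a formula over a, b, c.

w1 = c XOR b
w2 = c OR w1 = c OR (c XOR b)

c OR (c XOR b)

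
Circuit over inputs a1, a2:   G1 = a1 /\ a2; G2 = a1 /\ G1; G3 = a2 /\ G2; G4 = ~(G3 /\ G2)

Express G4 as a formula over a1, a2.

~((a2 /\ (a1 /\ (a1 /\ a2))) /\ (a1 /\ (a1 /\ a2)))

G1 = a1 /\ a2
G2 = a1 /\ G1 = a1 /\ (a1 /\ a2)
G3 = a2 /\ G2 = a2 /\ (a1 /\ (a1 /\ a2))
G4 = ~(G3 /\ G2) = ~((a2 /\ (a1 /\ (a1 /\ a2))) /\ (a1 /\ (a1 /\ a2)))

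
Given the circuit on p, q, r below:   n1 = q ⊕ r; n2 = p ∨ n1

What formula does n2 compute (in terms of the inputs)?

p ∨ (q ⊕ r)

n1 = q ⊕ r
n2 = p ∨ n1 = p ∨ (q ⊕ r)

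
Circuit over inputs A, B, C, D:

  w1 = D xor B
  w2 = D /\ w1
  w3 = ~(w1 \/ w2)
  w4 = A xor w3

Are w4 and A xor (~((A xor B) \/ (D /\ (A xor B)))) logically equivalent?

No

w1 = D xor B
w2 = D /\ w1 = D /\ (D xor B)
w3 = ~(w1 \/ w2) = ~((D xor B) \/ (D /\ (D xor B)))
w4 = A xor w3 = A xor (~((D xor B) \/ (D /\ (D xor B))))
At A=0, B=0, C=0, D=1: circuit gives 0, formula gives 1.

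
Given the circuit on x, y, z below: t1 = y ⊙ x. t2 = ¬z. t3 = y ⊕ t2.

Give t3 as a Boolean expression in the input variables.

y ⊕ ¬z

t2 = ¬z
t3 = y ⊕ t2 = y ⊕ ¬z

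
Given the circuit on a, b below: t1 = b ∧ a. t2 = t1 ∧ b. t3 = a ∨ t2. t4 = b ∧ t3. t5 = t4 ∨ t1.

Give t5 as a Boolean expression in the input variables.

(b ∧ (a ∨ ((b ∧ a) ∧ b))) ∨ (b ∧ a)

t1 = b ∧ a
t2 = t1 ∧ b = (b ∧ a) ∧ b
t3 = a ∨ t2 = a ∨ ((b ∧ a) ∧ b)
t4 = b ∧ t3 = b ∧ (a ∨ ((b ∧ a) ∧ b))
t5 = t4 ∨ t1 = (b ∧ (a ∨ ((b ∧ a) ∧ b))) ∨ (b ∧ a)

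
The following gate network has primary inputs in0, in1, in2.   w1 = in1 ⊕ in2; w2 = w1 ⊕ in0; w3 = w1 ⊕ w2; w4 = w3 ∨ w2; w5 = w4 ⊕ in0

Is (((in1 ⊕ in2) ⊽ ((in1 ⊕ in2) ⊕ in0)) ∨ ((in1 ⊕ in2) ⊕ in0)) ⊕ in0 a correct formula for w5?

w1 = in1 ⊕ in2
w2 = w1 ⊕ in0 = (in1 ⊕ in2) ⊕ in0
w3 = w1 ⊕ w2 = (in1 ⊕ in2) ⊕ ((in1 ⊕ in2) ⊕ in0)
w4 = w3 ∨ w2 = ((in1 ⊕ in2) ⊕ ((in1 ⊕ in2) ⊕ in0)) ∨ ((in1 ⊕ in2) ⊕ in0)
w5 = w4 ⊕ in0 = (((in1 ⊕ in2) ⊕ ((in1 ⊕ in2) ⊕ in0)) ∨ ((in1 ⊕ in2) ⊕ in0)) ⊕ in0
At in0=0, in1=0, in2=0: circuit gives 0, formula gives 1.

No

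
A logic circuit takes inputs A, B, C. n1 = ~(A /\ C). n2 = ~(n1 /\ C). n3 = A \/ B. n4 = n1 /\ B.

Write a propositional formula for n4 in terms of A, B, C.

(~(A /\ C)) /\ B

n1 = ~(A /\ C)
n4 = n1 /\ B = (~(A /\ C)) /\ B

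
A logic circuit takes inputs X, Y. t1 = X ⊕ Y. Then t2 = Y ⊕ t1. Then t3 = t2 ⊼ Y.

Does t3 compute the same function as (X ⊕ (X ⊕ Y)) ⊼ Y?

No

t1 = X ⊕ Y
t2 = Y ⊕ t1 = Y ⊕ (X ⊕ Y)
t3 = t2 ⊼ Y = (Y ⊕ (X ⊕ Y)) ⊼ Y
At X=0, Y=1: circuit gives 1, formula gives 0.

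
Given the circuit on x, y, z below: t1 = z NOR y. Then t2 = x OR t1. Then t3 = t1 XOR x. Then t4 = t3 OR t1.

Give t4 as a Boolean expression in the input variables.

((z NOR y) XOR x) OR (z NOR y)

t1 = z NOR y
t3 = t1 XOR x = (z NOR y) XOR x
t4 = t3 OR t1 = ((z NOR y) XOR x) OR (z NOR y)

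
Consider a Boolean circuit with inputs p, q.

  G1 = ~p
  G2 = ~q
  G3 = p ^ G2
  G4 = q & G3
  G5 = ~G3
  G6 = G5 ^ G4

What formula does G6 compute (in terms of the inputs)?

~(p ^ ~q) ^ (q & (p ^ ~q))

G2 = ~q
G3 = p ^ G2 = p ^ ~q
G4 = q & G3 = q & (p ^ ~q)
G5 = ~G3 = ~(p ^ ~q)
G6 = G5 ^ G4 = ~(p ^ ~q) ^ (q & (p ^ ~q))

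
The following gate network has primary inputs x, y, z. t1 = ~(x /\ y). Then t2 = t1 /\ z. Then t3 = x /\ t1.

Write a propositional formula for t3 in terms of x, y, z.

x /\ (~(x /\ y))

t1 = ~(x /\ y)
t3 = x /\ t1 = x /\ (~(x /\ y))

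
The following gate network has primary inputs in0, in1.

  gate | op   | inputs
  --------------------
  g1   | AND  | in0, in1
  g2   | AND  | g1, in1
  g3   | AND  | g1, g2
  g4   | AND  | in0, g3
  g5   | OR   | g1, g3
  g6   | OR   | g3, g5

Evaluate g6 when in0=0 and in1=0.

g1 = 0 AND 0 = 0
g2 = 0 AND 0 = 0
g3 = 0 AND 0 = 0
g5 = 0 OR 0 = 0
g6 = 0 OR 0 = 0

0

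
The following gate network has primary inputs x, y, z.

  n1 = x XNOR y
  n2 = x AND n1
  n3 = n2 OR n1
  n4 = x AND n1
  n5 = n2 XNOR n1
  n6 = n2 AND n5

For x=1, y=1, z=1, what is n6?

1

n1 = 1 XNOR 1 = 1
n2 = 1 AND 1 = 1
n5 = 1 XNOR 1 = 1
n6 = 1 AND 1 = 1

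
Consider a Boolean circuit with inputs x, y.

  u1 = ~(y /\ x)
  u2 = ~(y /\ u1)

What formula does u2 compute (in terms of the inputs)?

u1 = ~(y /\ x)
u2 = ~(y /\ u1) = ~(y /\ (~(y /\ x)))

~(y /\ (~(y /\ x)))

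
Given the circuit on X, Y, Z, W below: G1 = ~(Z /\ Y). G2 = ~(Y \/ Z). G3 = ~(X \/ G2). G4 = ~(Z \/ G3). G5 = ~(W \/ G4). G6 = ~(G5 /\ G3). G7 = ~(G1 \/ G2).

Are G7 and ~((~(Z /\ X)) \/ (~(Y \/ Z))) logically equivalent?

G1 = ~(Z /\ Y)
G2 = ~(Y \/ Z)
G7 = ~(G1 \/ G2) = ~((~(Z /\ Y)) \/ (~(Y \/ Z)))
At X=0, Y=1, Z=1, W=0: circuit gives 1, formula gives 0.

No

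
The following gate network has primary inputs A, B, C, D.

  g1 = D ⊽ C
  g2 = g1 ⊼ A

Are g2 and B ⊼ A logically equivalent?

No

g1 = D ⊽ C
g2 = g1 ⊼ A = (D ⊽ C) ⊼ A
At A=1, B=0, C=0, D=0: circuit gives 0, formula gives 1.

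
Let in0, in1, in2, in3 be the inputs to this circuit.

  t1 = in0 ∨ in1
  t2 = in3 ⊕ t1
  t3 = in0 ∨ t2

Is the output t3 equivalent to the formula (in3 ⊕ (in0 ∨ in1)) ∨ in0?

Yes

t1 = in0 ∨ in1
t2 = in3 ⊕ t1 = in3 ⊕ (in0 ∨ in1)
t3 = in0 ∨ t2 = in0 ∨ (in3 ⊕ (in0 ∨ in1))
At in0=0, in1=0, in2=0, in3=0: circuit gives 0, formula gives 0.
At in0=0, in1=0, in2=0, in3=1: circuit gives 1, formula gives 1.
Agrees on all 16 inputs.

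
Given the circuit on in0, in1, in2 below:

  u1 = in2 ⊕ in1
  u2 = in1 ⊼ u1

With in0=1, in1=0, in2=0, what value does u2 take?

1

u1 = 0 ⊕ 0 = 0
u2 = 0 ⊼ 0 = 1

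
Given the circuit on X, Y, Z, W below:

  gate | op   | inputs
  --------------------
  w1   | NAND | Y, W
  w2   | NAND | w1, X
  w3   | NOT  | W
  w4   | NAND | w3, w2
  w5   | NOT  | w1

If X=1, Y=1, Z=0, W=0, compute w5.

w1 = 1 NAND 0 = 1
w5 = NOT 1 = 0

0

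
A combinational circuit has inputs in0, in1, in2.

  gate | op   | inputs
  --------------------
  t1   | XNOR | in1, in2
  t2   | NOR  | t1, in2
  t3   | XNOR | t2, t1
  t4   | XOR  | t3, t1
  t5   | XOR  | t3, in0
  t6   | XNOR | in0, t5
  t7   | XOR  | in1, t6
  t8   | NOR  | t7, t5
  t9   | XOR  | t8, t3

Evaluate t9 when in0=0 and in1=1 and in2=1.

1

t1 = 1 XNOR 1 = 1
t2 = 1 NOR 1 = 0
t3 = 0 XNOR 1 = 0
t5 = 0 XOR 0 = 0
t6 = 0 XNOR 0 = 1
t7 = 1 XOR 1 = 0
t8 = 0 NOR 0 = 1
t9 = 1 XOR 0 = 1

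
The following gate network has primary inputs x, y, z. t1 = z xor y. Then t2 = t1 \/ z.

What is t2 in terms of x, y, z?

t1 = z xor y
t2 = t1 \/ z = (z xor y) \/ z

(z xor y) \/ z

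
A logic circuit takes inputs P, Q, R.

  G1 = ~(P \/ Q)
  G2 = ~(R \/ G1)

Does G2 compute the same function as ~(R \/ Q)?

G1 = ~(P \/ Q)
G2 = ~(R \/ G1) = ~(R \/ (~(P \/ Q)))
At P=0, Q=0, R=0: circuit gives 0, formula gives 1.

No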